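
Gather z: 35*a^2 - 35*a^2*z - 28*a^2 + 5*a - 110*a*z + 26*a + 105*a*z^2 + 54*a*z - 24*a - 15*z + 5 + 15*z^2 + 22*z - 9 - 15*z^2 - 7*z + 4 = 7*a^2 + 105*a*z^2 + 7*a + z*(-35*a^2 - 56*a)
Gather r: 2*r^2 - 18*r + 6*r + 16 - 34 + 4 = 2*r^2 - 12*r - 14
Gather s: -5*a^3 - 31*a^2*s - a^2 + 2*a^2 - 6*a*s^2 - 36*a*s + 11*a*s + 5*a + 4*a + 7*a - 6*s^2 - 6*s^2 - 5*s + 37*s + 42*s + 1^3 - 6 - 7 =-5*a^3 + a^2 + 16*a + s^2*(-6*a - 12) + s*(-31*a^2 - 25*a + 74) - 12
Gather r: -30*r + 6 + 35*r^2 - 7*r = 35*r^2 - 37*r + 6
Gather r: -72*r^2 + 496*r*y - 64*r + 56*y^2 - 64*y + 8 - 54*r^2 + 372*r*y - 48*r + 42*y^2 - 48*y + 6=-126*r^2 + r*(868*y - 112) + 98*y^2 - 112*y + 14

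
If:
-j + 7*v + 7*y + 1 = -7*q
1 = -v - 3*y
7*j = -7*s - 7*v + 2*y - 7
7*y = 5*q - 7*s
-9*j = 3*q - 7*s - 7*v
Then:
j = -365/629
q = 475/629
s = 2417/4403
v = -611/629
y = -6/629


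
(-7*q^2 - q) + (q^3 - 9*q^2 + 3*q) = q^3 - 16*q^2 + 2*q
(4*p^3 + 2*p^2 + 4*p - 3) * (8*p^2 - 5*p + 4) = 32*p^5 - 4*p^4 + 38*p^3 - 36*p^2 + 31*p - 12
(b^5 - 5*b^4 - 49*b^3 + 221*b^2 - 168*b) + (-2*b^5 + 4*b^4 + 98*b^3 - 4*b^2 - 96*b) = -b^5 - b^4 + 49*b^3 + 217*b^2 - 264*b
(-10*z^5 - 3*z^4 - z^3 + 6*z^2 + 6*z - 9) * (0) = 0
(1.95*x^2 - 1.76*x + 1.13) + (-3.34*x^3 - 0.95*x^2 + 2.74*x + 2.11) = -3.34*x^3 + 1.0*x^2 + 0.98*x + 3.24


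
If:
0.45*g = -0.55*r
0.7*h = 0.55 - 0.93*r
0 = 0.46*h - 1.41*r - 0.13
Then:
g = -0.14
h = 0.63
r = 0.11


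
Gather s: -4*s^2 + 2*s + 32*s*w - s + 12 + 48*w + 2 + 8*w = -4*s^2 + s*(32*w + 1) + 56*w + 14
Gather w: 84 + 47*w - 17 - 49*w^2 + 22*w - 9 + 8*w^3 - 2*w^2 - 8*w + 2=8*w^3 - 51*w^2 + 61*w + 60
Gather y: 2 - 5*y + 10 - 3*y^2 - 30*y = -3*y^2 - 35*y + 12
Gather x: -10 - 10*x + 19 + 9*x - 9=-x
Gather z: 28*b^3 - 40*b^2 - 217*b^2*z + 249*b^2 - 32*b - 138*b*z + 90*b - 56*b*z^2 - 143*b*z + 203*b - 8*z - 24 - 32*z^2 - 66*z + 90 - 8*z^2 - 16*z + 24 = 28*b^3 + 209*b^2 + 261*b + z^2*(-56*b - 40) + z*(-217*b^2 - 281*b - 90) + 90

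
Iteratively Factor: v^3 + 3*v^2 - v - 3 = (v + 1)*(v^2 + 2*v - 3) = (v - 1)*(v + 1)*(v + 3)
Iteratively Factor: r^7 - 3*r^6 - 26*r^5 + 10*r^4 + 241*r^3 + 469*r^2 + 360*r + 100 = (r + 2)*(r^6 - 5*r^5 - 16*r^4 + 42*r^3 + 157*r^2 + 155*r + 50) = (r + 1)*(r + 2)*(r^5 - 6*r^4 - 10*r^3 + 52*r^2 + 105*r + 50) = (r + 1)^2*(r + 2)*(r^4 - 7*r^3 - 3*r^2 + 55*r + 50) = (r - 5)*(r + 1)^2*(r + 2)*(r^3 - 2*r^2 - 13*r - 10) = (r - 5)*(r + 1)^3*(r + 2)*(r^2 - 3*r - 10) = (r - 5)^2*(r + 1)^3*(r + 2)*(r + 2)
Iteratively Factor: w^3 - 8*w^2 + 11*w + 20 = (w - 4)*(w^2 - 4*w - 5) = (w - 4)*(w + 1)*(w - 5)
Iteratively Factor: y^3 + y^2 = (y + 1)*(y^2) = y*(y + 1)*(y)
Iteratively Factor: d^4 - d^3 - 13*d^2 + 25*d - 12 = (d - 1)*(d^3 - 13*d + 12) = (d - 1)^2*(d^2 + d - 12) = (d - 1)^2*(d + 4)*(d - 3)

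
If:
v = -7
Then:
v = -7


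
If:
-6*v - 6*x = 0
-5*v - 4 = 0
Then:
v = -4/5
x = 4/5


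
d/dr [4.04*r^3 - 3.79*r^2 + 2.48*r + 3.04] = 12.12*r^2 - 7.58*r + 2.48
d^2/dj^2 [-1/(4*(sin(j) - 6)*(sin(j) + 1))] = (4*sin(j)^3 - 19*sin(j)^2 + 62*sin(j) - 62)/(4*(sin(j) - 6)^3*(sin(j) + 1)^2)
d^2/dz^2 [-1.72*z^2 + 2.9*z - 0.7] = -3.44000000000000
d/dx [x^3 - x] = 3*x^2 - 1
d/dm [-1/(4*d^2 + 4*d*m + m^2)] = 2*(2*d + m)/(4*d^2 + 4*d*m + m^2)^2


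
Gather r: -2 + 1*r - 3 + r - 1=2*r - 6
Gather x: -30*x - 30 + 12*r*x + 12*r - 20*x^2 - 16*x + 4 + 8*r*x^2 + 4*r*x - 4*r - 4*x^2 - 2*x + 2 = 8*r + x^2*(8*r - 24) + x*(16*r - 48) - 24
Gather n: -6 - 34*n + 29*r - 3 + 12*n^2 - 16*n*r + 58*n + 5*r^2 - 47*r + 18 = 12*n^2 + n*(24 - 16*r) + 5*r^2 - 18*r + 9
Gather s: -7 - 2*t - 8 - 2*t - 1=-4*t - 16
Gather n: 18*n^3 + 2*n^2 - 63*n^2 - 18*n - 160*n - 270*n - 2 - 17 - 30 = 18*n^3 - 61*n^2 - 448*n - 49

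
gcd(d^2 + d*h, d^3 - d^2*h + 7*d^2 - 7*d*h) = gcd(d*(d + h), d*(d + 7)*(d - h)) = d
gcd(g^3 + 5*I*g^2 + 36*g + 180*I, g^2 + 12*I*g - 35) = g + 5*I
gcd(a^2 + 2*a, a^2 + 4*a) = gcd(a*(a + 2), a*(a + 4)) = a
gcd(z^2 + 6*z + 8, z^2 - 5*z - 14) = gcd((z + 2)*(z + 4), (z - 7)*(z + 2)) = z + 2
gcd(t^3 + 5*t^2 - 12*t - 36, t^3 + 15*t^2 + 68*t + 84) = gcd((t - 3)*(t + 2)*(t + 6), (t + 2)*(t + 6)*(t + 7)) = t^2 + 8*t + 12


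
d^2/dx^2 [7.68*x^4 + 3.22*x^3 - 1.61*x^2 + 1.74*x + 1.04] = 92.16*x^2 + 19.32*x - 3.22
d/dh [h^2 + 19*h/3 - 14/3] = 2*h + 19/3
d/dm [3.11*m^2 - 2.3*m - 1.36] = 6.22*m - 2.3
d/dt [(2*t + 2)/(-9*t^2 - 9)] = 2*(-t^2 + 2*t*(t + 1) - 1)/(9*(t^2 + 1)^2)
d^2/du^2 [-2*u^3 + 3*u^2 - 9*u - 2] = 6 - 12*u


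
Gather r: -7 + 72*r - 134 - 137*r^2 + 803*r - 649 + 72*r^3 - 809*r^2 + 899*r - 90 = 72*r^3 - 946*r^2 + 1774*r - 880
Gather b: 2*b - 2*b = 0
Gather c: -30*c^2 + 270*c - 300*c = -30*c^2 - 30*c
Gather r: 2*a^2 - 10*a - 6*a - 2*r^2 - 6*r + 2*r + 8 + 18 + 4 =2*a^2 - 16*a - 2*r^2 - 4*r + 30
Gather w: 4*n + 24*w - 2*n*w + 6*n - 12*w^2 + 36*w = 10*n - 12*w^2 + w*(60 - 2*n)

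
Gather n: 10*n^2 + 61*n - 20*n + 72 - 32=10*n^2 + 41*n + 40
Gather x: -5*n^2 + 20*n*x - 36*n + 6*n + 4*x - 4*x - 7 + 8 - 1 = -5*n^2 + 20*n*x - 30*n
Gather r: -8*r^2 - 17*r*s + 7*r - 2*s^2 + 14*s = -8*r^2 + r*(7 - 17*s) - 2*s^2 + 14*s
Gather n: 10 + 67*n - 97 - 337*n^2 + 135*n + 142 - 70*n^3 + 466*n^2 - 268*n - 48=-70*n^3 + 129*n^2 - 66*n + 7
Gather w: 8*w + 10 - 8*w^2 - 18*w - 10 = -8*w^2 - 10*w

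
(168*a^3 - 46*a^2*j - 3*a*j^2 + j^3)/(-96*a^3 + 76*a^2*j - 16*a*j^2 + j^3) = (-28*a^2 + 3*a*j + j^2)/(16*a^2 - 10*a*j + j^2)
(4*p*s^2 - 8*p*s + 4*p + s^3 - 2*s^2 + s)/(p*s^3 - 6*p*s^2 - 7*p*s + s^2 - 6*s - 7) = (-4*p*s^2 + 8*p*s - 4*p - s^3 + 2*s^2 - s)/(-p*s^3 + 6*p*s^2 + 7*p*s - s^2 + 6*s + 7)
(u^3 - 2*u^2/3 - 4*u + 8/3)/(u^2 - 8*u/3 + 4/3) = u + 2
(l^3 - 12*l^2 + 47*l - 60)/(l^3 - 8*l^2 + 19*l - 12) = (l - 5)/(l - 1)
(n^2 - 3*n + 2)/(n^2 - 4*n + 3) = (n - 2)/(n - 3)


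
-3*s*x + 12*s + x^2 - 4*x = (-3*s + x)*(x - 4)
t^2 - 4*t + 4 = (t - 2)^2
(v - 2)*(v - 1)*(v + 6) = v^3 + 3*v^2 - 16*v + 12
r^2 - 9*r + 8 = (r - 8)*(r - 1)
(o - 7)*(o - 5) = o^2 - 12*o + 35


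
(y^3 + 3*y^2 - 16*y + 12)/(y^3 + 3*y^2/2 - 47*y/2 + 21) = 2*(y - 2)/(2*y - 7)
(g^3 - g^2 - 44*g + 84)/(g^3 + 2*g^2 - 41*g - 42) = (g - 2)/(g + 1)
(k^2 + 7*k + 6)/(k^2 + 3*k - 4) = (k^2 + 7*k + 6)/(k^2 + 3*k - 4)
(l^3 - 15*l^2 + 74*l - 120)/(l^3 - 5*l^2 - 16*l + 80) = (l - 6)/(l + 4)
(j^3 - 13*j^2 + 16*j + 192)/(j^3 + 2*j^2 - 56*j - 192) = (j^2 - 5*j - 24)/(j^2 + 10*j + 24)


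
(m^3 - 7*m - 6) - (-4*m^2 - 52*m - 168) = m^3 + 4*m^2 + 45*m + 162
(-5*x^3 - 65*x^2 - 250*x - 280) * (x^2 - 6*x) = -5*x^5 - 35*x^4 + 140*x^3 + 1220*x^2 + 1680*x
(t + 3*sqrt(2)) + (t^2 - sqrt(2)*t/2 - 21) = t^2 - sqrt(2)*t/2 + t - 21 + 3*sqrt(2)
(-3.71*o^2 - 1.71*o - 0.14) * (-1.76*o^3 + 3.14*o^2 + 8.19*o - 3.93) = 6.5296*o^5 - 8.6398*o^4 - 35.5079*o^3 + 0.135800000000001*o^2 + 5.5737*o + 0.5502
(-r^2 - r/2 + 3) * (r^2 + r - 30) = -r^4 - 3*r^3/2 + 65*r^2/2 + 18*r - 90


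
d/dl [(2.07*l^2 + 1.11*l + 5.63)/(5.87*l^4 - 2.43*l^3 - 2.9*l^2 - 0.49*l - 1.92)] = (-24.3018*l^5 - 14.517*l^4 - 126.7978*l^3 + 43.2474*l^2 + 24.7052*l + 0.6275)/(34.4569*l^8 - 28.5282*l^7 - 28.1411*l^6 + 8.3414*l^5 - 11.7494*l^4 + 12.1732*l^3 + 11.3761*l^2 + 1.8816*l + 3.6864)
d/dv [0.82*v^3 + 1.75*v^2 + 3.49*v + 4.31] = 2.46*v^2 + 3.5*v + 3.49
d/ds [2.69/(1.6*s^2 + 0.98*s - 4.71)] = (-8.608*s - 2.6362)/(1.6*s^2 + 0.98*s - 4.71)^2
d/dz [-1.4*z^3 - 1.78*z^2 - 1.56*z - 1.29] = -4.2*z^2 - 3.56*z - 1.56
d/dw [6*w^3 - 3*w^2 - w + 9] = 18*w^2 - 6*w - 1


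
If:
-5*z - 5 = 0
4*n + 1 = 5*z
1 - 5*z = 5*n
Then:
No Solution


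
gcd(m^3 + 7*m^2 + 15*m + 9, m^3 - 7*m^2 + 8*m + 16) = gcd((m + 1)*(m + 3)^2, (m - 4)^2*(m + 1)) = m + 1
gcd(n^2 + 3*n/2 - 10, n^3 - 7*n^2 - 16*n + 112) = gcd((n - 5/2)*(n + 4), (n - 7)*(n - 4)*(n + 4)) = n + 4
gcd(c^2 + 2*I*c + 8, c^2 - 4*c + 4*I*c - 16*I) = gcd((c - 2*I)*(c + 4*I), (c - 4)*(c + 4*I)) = c + 4*I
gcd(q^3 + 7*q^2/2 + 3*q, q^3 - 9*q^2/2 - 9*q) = q^2 + 3*q/2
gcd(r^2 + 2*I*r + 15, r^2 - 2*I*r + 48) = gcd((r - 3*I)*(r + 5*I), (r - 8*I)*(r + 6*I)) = 1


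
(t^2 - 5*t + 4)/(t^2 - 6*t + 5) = (t - 4)/(t - 5)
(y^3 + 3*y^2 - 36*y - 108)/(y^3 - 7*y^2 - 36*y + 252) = (y + 3)/(y - 7)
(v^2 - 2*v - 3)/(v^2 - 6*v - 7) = (v - 3)/(v - 7)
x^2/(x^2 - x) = x/(x - 1)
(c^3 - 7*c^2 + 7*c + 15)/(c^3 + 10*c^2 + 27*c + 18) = (c^2 - 8*c + 15)/(c^2 + 9*c + 18)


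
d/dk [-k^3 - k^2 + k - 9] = -3*k^2 - 2*k + 1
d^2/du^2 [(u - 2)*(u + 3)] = 2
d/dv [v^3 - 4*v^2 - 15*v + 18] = 3*v^2 - 8*v - 15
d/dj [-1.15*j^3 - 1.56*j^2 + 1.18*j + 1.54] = -3.45*j^2 - 3.12*j + 1.18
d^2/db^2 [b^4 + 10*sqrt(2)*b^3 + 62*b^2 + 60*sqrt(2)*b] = 12*b^2 + 60*sqrt(2)*b + 124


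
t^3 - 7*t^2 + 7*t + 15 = (t - 5)*(t - 3)*(t + 1)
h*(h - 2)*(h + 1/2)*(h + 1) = h^4 - h^3/2 - 5*h^2/2 - h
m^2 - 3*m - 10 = (m - 5)*(m + 2)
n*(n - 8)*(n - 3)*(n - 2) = n^4 - 13*n^3 + 46*n^2 - 48*n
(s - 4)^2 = s^2 - 8*s + 16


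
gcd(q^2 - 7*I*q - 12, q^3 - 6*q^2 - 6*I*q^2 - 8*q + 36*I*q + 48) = q - 4*I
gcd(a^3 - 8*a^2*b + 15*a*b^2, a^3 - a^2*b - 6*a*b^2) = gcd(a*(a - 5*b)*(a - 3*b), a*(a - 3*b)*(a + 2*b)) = a^2 - 3*a*b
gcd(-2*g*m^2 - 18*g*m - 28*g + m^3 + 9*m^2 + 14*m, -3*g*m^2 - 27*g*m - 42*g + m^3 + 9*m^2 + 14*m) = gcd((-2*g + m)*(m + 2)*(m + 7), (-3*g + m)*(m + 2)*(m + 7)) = m^2 + 9*m + 14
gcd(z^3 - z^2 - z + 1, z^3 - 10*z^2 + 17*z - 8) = z^2 - 2*z + 1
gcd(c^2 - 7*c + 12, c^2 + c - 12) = c - 3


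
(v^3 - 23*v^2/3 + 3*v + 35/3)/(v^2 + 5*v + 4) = (3*v^2 - 26*v + 35)/(3*(v + 4))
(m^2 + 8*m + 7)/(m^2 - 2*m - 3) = (m + 7)/(m - 3)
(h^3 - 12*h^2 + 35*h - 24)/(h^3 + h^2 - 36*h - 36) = (h^3 - 12*h^2 + 35*h - 24)/(h^3 + h^2 - 36*h - 36)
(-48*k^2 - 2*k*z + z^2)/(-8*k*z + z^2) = (6*k + z)/z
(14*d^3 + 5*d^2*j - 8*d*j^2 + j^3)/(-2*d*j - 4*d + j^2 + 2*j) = (-7*d^2 - 6*d*j + j^2)/(j + 2)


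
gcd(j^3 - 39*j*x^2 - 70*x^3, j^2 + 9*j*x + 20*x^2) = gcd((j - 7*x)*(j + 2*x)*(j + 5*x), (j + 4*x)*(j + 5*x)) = j + 5*x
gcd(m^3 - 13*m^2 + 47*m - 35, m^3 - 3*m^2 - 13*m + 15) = m^2 - 6*m + 5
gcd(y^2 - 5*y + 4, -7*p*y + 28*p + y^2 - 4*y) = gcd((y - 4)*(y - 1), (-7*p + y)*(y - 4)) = y - 4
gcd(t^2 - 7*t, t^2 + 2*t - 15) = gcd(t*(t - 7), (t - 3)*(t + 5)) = 1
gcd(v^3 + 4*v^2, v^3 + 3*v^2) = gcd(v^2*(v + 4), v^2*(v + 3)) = v^2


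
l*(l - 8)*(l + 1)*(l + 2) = l^4 - 5*l^3 - 22*l^2 - 16*l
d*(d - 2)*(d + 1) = d^3 - d^2 - 2*d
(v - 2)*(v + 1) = v^2 - v - 2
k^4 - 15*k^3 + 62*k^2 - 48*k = k*(k - 8)*(k - 6)*(k - 1)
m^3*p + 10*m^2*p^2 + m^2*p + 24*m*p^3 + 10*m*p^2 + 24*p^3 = (m + 4*p)*(m + 6*p)*(m*p + p)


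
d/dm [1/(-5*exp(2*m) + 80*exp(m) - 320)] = 2*(exp(m) - 8)*exp(m)/(5*(exp(2*m) - 16*exp(m) + 64)^2)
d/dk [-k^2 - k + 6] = -2*k - 1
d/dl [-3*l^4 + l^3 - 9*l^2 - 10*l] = -12*l^3 + 3*l^2 - 18*l - 10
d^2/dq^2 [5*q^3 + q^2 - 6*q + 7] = 30*q + 2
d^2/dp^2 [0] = 0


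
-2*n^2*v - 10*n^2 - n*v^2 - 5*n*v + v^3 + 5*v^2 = (-2*n + v)*(n + v)*(v + 5)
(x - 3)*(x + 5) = x^2 + 2*x - 15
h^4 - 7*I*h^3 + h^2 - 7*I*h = h*(h - 7*I)*(h - I)*(h + I)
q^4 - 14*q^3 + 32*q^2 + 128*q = q*(q - 8)^2*(q + 2)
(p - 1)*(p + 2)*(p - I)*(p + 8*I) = p^4 + p^3 + 7*I*p^3 + 6*p^2 + 7*I*p^2 + 8*p - 14*I*p - 16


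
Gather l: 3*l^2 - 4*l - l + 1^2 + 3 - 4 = 3*l^2 - 5*l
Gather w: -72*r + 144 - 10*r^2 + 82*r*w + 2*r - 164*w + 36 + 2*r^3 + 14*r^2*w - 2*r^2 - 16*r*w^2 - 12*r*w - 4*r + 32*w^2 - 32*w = 2*r^3 - 12*r^2 - 74*r + w^2*(32 - 16*r) + w*(14*r^2 + 70*r - 196) + 180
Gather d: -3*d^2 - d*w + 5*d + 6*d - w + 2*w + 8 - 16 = -3*d^2 + d*(11 - w) + w - 8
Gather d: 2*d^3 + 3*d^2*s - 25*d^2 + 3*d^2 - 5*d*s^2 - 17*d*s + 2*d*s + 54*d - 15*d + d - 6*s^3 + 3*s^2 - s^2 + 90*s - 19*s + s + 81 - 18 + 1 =2*d^3 + d^2*(3*s - 22) + d*(-5*s^2 - 15*s + 40) - 6*s^3 + 2*s^2 + 72*s + 64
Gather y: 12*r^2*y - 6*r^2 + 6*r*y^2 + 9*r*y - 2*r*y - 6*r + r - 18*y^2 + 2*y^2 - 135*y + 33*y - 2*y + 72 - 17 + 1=-6*r^2 - 5*r + y^2*(6*r - 16) + y*(12*r^2 + 7*r - 104) + 56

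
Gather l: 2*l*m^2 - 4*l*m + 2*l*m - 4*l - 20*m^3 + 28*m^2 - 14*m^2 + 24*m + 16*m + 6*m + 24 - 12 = l*(2*m^2 - 2*m - 4) - 20*m^3 + 14*m^2 + 46*m + 12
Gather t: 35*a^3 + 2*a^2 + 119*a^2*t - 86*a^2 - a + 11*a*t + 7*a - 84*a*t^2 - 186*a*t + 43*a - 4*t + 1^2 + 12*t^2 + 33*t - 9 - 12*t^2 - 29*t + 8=35*a^3 - 84*a^2 - 84*a*t^2 + 49*a + t*(119*a^2 - 175*a)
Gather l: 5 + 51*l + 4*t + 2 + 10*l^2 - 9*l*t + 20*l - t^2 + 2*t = 10*l^2 + l*(71 - 9*t) - t^2 + 6*t + 7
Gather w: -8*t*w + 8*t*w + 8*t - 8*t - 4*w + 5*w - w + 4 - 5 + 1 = 0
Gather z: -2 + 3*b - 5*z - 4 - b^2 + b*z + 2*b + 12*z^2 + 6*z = -b^2 + 5*b + 12*z^2 + z*(b + 1) - 6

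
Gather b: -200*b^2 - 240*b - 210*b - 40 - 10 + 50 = -200*b^2 - 450*b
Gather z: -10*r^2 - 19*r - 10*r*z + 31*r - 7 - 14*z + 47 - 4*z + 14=-10*r^2 + 12*r + z*(-10*r - 18) + 54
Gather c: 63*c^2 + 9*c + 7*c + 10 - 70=63*c^2 + 16*c - 60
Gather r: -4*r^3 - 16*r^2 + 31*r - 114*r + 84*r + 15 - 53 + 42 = -4*r^3 - 16*r^2 + r + 4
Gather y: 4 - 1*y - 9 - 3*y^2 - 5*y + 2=-3*y^2 - 6*y - 3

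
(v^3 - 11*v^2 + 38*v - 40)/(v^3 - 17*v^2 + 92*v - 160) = (v - 2)/(v - 8)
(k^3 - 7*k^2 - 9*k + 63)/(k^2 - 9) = k - 7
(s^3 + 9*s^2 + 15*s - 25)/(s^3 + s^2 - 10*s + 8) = (s^2 + 10*s + 25)/(s^2 + 2*s - 8)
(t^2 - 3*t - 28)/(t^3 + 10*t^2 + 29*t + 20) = (t - 7)/(t^2 + 6*t + 5)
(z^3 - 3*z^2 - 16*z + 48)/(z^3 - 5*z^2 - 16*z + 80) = (z - 3)/(z - 5)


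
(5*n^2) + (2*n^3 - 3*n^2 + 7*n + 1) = 2*n^3 + 2*n^2 + 7*n + 1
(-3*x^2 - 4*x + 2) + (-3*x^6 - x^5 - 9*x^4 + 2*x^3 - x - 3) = -3*x^6 - x^5 - 9*x^4 + 2*x^3 - 3*x^2 - 5*x - 1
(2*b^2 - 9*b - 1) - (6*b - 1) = 2*b^2 - 15*b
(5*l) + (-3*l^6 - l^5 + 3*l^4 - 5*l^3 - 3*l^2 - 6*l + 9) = -3*l^6 - l^5 + 3*l^4 - 5*l^3 - 3*l^2 - l + 9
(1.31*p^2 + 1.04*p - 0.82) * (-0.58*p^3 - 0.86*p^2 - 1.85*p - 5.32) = -0.7598*p^5 - 1.7298*p^4 - 2.8423*p^3 - 8.188*p^2 - 4.0158*p + 4.3624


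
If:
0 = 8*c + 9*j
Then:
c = -9*j/8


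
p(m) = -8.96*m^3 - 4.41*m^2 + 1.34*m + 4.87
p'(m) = -26.88*m^2 - 8.82*m + 1.34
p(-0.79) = 5.48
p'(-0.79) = -8.47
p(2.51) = -161.24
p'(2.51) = -190.14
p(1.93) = -73.38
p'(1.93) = -115.81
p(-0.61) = 4.45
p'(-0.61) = -3.28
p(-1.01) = 8.25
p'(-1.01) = -17.17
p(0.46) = 3.68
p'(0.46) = -8.41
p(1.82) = -61.31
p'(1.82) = -103.75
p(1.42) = -27.77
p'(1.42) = -65.39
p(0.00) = 4.87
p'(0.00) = 1.34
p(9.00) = -6872.12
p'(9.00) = -2255.32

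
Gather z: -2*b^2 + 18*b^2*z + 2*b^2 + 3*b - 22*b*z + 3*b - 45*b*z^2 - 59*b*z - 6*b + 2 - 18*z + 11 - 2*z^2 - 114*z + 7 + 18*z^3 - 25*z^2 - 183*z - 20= 18*z^3 + z^2*(-45*b - 27) + z*(18*b^2 - 81*b - 315)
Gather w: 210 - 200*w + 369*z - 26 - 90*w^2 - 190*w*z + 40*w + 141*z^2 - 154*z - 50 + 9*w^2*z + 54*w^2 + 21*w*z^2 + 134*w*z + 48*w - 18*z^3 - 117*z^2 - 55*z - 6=w^2*(9*z - 36) + w*(21*z^2 - 56*z - 112) - 18*z^3 + 24*z^2 + 160*z + 128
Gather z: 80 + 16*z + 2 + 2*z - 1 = 18*z + 81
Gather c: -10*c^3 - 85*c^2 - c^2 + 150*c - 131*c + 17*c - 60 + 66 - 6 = -10*c^3 - 86*c^2 + 36*c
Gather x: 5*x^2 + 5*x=5*x^2 + 5*x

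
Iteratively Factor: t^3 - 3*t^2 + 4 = (t - 2)*(t^2 - t - 2) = (t - 2)*(t + 1)*(t - 2)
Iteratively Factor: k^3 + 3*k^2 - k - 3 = (k + 1)*(k^2 + 2*k - 3) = (k - 1)*(k + 1)*(k + 3)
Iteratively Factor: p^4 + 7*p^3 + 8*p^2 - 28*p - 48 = (p + 3)*(p^3 + 4*p^2 - 4*p - 16) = (p + 2)*(p + 3)*(p^2 + 2*p - 8) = (p - 2)*(p + 2)*(p + 3)*(p + 4)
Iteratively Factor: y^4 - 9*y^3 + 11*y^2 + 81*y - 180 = (y - 3)*(y^3 - 6*y^2 - 7*y + 60) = (y - 3)*(y + 3)*(y^2 - 9*y + 20) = (y - 4)*(y - 3)*(y + 3)*(y - 5)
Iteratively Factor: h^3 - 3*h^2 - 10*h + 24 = (h + 3)*(h^2 - 6*h + 8) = (h - 2)*(h + 3)*(h - 4)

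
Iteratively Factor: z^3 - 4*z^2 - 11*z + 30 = (z - 2)*(z^2 - 2*z - 15) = (z - 2)*(z + 3)*(z - 5)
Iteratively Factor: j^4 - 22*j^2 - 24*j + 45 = (j + 3)*(j^3 - 3*j^2 - 13*j + 15) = (j - 5)*(j + 3)*(j^2 + 2*j - 3) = (j - 5)*(j - 1)*(j + 3)*(j + 3)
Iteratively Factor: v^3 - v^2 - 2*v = (v - 2)*(v^2 + v) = v*(v - 2)*(v + 1)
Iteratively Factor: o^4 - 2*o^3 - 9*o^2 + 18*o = (o - 2)*(o^3 - 9*o) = (o - 3)*(o - 2)*(o^2 + 3*o) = (o - 3)*(o - 2)*(o + 3)*(o)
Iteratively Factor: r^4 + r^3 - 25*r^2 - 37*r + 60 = (r - 5)*(r^3 + 6*r^2 + 5*r - 12) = (r - 5)*(r - 1)*(r^2 + 7*r + 12) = (r - 5)*(r - 1)*(r + 3)*(r + 4)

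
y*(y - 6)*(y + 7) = y^3 + y^2 - 42*y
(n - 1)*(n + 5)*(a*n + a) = a*n^3 + 5*a*n^2 - a*n - 5*a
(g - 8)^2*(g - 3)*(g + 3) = g^4 - 16*g^3 + 55*g^2 + 144*g - 576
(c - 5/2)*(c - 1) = c^2 - 7*c/2 + 5/2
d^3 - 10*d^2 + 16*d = d*(d - 8)*(d - 2)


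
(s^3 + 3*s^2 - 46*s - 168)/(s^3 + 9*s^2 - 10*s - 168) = (s^2 - 3*s - 28)/(s^2 + 3*s - 28)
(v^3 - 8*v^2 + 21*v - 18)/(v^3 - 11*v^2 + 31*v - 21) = (v^2 - 5*v + 6)/(v^2 - 8*v + 7)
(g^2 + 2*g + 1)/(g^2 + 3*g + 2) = (g + 1)/(g + 2)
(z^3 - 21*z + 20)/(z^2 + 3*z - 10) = (z^2 - 5*z + 4)/(z - 2)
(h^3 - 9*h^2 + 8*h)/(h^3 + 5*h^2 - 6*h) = (h - 8)/(h + 6)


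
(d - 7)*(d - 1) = d^2 - 8*d + 7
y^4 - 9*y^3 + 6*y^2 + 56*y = y*(y - 7)*(y - 4)*(y + 2)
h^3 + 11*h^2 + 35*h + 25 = (h + 1)*(h + 5)^2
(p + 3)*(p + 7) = p^2 + 10*p + 21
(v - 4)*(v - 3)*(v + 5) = v^3 - 2*v^2 - 23*v + 60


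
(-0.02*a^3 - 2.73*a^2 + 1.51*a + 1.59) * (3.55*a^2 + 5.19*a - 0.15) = -0.071*a^5 - 9.7953*a^4 - 8.8052*a^3 + 13.8909*a^2 + 8.0256*a - 0.2385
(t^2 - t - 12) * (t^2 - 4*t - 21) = t^4 - 5*t^3 - 29*t^2 + 69*t + 252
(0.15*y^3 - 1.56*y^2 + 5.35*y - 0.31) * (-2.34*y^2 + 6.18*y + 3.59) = -0.351*y^5 + 4.5774*y^4 - 21.6213*y^3 + 28.188*y^2 + 17.2907*y - 1.1129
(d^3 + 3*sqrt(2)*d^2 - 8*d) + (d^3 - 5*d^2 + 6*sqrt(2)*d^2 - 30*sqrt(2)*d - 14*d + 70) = 2*d^3 - 5*d^2 + 9*sqrt(2)*d^2 - 30*sqrt(2)*d - 22*d + 70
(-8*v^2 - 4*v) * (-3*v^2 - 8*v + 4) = 24*v^4 + 76*v^3 - 16*v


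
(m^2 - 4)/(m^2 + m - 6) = (m + 2)/(m + 3)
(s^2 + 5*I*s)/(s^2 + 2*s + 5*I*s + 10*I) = s/(s + 2)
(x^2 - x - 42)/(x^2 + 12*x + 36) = (x - 7)/(x + 6)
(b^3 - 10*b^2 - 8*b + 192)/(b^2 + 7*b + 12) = (b^2 - 14*b + 48)/(b + 3)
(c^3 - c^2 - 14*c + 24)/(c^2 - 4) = (c^2 + c - 12)/(c + 2)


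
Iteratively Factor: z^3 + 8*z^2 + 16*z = (z)*(z^2 + 8*z + 16) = z*(z + 4)*(z + 4)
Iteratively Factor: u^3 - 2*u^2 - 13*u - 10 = (u + 2)*(u^2 - 4*u - 5) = (u - 5)*(u + 2)*(u + 1)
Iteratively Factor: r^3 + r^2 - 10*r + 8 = (r - 2)*(r^2 + 3*r - 4) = (r - 2)*(r - 1)*(r + 4)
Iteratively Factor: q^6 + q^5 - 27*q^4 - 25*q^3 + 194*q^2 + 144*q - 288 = (q - 3)*(q^5 + 4*q^4 - 15*q^3 - 70*q^2 - 16*q + 96) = (q - 3)*(q + 4)*(q^4 - 15*q^2 - 10*q + 24) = (q - 4)*(q - 3)*(q + 4)*(q^3 + 4*q^2 + q - 6) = (q - 4)*(q - 3)*(q - 1)*(q + 4)*(q^2 + 5*q + 6) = (q - 4)*(q - 3)*(q - 1)*(q + 2)*(q + 4)*(q + 3)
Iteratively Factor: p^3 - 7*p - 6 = (p + 1)*(p^2 - p - 6) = (p - 3)*(p + 1)*(p + 2)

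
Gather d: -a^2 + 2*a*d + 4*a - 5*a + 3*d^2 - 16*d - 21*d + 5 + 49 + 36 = -a^2 - a + 3*d^2 + d*(2*a - 37) + 90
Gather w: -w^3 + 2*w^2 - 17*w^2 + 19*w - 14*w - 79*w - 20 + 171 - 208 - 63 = -w^3 - 15*w^2 - 74*w - 120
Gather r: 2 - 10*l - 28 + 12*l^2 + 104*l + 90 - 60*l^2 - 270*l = -48*l^2 - 176*l + 64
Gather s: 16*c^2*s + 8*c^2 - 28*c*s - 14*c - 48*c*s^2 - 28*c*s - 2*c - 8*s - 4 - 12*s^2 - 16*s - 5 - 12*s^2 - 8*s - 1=8*c^2 - 16*c + s^2*(-48*c - 24) + s*(16*c^2 - 56*c - 32) - 10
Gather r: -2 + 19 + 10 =27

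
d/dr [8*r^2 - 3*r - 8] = 16*r - 3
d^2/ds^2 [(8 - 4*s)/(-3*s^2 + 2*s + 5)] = 8*((8 - 9*s)*(-3*s^2 + 2*s + 5) - 4*(s - 2)*(3*s - 1)^2)/(-3*s^2 + 2*s + 5)^3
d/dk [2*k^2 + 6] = 4*k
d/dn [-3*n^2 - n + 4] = -6*n - 1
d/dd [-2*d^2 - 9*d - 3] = -4*d - 9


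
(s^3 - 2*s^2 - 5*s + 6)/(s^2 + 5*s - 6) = (s^2 - s - 6)/(s + 6)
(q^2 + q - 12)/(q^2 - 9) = (q + 4)/(q + 3)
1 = 1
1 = 1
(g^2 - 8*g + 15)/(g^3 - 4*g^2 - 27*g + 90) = (g - 5)/(g^2 - g - 30)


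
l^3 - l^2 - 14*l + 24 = (l - 3)*(l - 2)*(l + 4)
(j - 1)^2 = j^2 - 2*j + 1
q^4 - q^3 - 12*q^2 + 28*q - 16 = (q - 2)^2*(q - 1)*(q + 4)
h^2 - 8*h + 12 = (h - 6)*(h - 2)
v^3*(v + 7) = v^4 + 7*v^3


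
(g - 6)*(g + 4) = g^2 - 2*g - 24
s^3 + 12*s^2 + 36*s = s*(s + 6)^2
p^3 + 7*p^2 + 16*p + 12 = (p + 2)^2*(p + 3)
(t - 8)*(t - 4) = t^2 - 12*t + 32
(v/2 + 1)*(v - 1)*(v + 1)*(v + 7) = v^4/2 + 9*v^3/2 + 13*v^2/2 - 9*v/2 - 7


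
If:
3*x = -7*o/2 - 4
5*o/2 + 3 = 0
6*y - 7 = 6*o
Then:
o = -6/5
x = 1/15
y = -1/30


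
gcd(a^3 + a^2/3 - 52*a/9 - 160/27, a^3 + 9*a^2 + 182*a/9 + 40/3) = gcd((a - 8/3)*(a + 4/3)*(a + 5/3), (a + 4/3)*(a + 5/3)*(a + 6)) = a^2 + 3*a + 20/9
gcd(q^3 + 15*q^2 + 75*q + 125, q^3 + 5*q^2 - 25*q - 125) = q^2 + 10*q + 25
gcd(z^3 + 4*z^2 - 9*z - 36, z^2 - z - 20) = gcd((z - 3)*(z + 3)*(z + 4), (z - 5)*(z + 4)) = z + 4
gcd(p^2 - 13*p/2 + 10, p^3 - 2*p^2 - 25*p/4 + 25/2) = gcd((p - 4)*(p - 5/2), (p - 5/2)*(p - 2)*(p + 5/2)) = p - 5/2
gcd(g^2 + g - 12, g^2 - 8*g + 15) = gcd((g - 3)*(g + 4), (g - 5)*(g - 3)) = g - 3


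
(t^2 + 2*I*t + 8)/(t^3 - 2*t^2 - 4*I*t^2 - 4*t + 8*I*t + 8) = (t + 4*I)/(t^2 - 2*t*(1 + I) + 4*I)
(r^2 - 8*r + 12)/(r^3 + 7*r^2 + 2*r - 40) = (r - 6)/(r^2 + 9*r + 20)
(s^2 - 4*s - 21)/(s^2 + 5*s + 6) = (s - 7)/(s + 2)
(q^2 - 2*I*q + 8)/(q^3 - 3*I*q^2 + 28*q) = (q^2 - 2*I*q + 8)/(q*(q^2 - 3*I*q + 28))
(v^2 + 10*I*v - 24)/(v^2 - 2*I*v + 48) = (v + 4*I)/(v - 8*I)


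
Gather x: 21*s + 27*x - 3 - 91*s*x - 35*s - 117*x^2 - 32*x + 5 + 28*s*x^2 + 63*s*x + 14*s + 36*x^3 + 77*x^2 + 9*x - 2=36*x^3 + x^2*(28*s - 40) + x*(4 - 28*s)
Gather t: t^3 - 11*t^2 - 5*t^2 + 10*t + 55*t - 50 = t^3 - 16*t^2 + 65*t - 50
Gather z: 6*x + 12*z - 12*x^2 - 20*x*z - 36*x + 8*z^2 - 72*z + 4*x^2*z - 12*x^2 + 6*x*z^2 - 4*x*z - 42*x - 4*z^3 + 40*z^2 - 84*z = -24*x^2 - 72*x - 4*z^3 + z^2*(6*x + 48) + z*(4*x^2 - 24*x - 144)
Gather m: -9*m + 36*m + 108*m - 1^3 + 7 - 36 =135*m - 30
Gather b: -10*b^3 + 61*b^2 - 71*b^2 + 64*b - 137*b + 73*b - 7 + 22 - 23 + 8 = -10*b^3 - 10*b^2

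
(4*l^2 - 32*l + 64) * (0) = 0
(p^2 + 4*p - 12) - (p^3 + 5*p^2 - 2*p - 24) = -p^3 - 4*p^2 + 6*p + 12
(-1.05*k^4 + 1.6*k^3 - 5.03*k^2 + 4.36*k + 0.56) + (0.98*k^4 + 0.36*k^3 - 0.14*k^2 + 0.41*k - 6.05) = -0.0700000000000001*k^4 + 1.96*k^3 - 5.17*k^2 + 4.77*k - 5.49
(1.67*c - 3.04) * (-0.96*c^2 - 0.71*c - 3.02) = -1.6032*c^3 + 1.7327*c^2 - 2.885*c + 9.1808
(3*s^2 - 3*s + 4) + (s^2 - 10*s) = 4*s^2 - 13*s + 4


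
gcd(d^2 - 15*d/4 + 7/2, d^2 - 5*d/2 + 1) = d - 2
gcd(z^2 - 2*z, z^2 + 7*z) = z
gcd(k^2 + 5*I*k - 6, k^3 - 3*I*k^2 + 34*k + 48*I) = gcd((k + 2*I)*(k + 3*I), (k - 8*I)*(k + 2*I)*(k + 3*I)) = k^2 + 5*I*k - 6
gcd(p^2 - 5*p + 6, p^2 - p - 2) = p - 2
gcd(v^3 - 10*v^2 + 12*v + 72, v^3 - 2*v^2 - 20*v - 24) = v^2 - 4*v - 12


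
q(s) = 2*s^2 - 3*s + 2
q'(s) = 4*s - 3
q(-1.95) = 15.46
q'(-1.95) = -10.80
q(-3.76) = 41.56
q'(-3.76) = -18.04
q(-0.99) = 6.93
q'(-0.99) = -6.96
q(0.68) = 0.88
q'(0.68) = -0.28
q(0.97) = 0.97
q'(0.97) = 0.88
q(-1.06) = 7.43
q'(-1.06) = -7.24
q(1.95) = 3.76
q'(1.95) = 4.80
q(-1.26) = 8.96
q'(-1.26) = -8.04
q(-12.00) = 326.00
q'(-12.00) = -51.00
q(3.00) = 11.00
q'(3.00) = 9.00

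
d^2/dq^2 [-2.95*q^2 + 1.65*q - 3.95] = -5.90000000000000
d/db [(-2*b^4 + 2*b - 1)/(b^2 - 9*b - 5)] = ((2*b - 9)*(2*b^4 - 2*b + 1) + 2*(4*b^3 - 1)*(-b^2 + 9*b + 5))/(-b^2 + 9*b + 5)^2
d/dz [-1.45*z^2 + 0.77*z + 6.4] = 0.77 - 2.9*z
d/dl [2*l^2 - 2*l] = 4*l - 2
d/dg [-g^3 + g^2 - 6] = g*(2 - 3*g)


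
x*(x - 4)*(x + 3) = x^3 - x^2 - 12*x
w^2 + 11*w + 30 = (w + 5)*(w + 6)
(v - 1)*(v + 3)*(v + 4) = v^3 + 6*v^2 + 5*v - 12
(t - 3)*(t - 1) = t^2 - 4*t + 3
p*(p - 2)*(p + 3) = p^3 + p^2 - 6*p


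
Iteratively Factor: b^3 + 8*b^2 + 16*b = (b + 4)*(b^2 + 4*b) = (b + 4)^2*(b)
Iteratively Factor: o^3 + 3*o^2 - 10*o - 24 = (o + 2)*(o^2 + o - 12) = (o - 3)*(o + 2)*(o + 4)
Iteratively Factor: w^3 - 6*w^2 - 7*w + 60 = (w + 3)*(w^2 - 9*w + 20) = (w - 5)*(w + 3)*(w - 4)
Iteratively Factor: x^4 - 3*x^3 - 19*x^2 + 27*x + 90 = (x - 5)*(x^3 + 2*x^2 - 9*x - 18) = (x - 5)*(x + 2)*(x^2 - 9) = (x - 5)*(x + 2)*(x + 3)*(x - 3)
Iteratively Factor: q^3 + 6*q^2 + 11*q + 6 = (q + 2)*(q^2 + 4*q + 3) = (q + 2)*(q + 3)*(q + 1)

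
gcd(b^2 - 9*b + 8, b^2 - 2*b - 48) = b - 8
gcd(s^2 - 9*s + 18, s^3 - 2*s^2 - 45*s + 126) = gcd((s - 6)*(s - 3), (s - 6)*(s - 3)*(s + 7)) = s^2 - 9*s + 18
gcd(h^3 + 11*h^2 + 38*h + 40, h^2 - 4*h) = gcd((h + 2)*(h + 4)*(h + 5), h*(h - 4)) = 1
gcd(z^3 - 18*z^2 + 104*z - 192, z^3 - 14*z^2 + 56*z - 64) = z^2 - 12*z + 32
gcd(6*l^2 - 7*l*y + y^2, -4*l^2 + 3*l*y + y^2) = -l + y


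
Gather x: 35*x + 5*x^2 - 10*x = 5*x^2 + 25*x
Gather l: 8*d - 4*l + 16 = 8*d - 4*l + 16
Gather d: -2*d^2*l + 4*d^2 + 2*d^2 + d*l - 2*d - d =d^2*(6 - 2*l) + d*(l - 3)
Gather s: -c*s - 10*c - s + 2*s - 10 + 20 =-10*c + s*(1 - c) + 10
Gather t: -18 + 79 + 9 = 70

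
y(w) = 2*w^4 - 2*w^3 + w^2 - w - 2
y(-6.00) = 3064.00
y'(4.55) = 637.46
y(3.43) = 202.45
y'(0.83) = 1.10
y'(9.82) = 7015.77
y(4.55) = 682.95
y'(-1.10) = -21.11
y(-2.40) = 100.16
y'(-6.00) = -1957.00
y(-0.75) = 0.79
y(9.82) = 16789.10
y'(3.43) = 258.10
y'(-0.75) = -9.25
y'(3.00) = 167.00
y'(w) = 8*w^3 - 6*w^2 + 2*w - 1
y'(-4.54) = -882.36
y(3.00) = 112.00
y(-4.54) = 1059.98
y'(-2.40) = -150.95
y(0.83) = -2.34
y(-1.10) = 5.90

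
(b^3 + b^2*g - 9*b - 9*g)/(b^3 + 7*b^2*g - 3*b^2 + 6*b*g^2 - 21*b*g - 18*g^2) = (b + 3)/(b + 6*g)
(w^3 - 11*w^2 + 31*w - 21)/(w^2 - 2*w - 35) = (w^2 - 4*w + 3)/(w + 5)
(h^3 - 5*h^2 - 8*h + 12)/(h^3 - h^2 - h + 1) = (h^2 - 4*h - 12)/(h^2 - 1)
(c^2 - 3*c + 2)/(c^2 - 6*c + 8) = (c - 1)/(c - 4)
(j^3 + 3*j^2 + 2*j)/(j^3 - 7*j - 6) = j/(j - 3)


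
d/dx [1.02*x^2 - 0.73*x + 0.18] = 2.04*x - 0.73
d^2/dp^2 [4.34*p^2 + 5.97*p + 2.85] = 8.68000000000000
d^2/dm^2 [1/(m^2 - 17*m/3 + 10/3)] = 6*(-9*m^2 + 51*m + (6*m - 17)^2 - 30)/(3*m^2 - 17*m + 10)^3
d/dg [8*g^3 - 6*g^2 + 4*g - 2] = 24*g^2 - 12*g + 4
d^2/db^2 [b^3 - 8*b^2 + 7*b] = 6*b - 16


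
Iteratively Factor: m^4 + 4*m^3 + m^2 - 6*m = (m)*(m^3 + 4*m^2 + m - 6) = m*(m - 1)*(m^2 + 5*m + 6) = m*(m - 1)*(m + 2)*(m + 3)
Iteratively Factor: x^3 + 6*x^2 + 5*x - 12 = (x + 3)*(x^2 + 3*x - 4) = (x - 1)*(x + 3)*(x + 4)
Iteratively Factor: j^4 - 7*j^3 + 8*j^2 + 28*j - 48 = (j + 2)*(j^3 - 9*j^2 + 26*j - 24) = (j - 3)*(j + 2)*(j^2 - 6*j + 8) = (j - 4)*(j - 3)*(j + 2)*(j - 2)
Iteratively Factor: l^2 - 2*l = (l)*(l - 2)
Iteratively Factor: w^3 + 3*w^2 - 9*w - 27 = (w + 3)*(w^2 - 9) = (w + 3)^2*(w - 3)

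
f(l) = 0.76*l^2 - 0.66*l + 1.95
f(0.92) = 1.99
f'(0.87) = 0.66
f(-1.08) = 3.55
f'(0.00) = -0.66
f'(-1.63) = -3.14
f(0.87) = 1.95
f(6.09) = 26.12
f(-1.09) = 3.57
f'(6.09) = 8.60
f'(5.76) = 8.10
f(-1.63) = 5.05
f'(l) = 1.52*l - 0.66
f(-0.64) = 2.68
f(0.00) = 1.95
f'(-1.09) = -2.32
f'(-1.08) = -2.30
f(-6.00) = 33.27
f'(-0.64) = -1.63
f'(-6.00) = -9.78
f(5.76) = 23.36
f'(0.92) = 0.74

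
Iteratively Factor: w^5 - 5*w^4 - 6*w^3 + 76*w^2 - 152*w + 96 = (w - 3)*(w^4 - 2*w^3 - 12*w^2 + 40*w - 32) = (w - 3)*(w - 2)*(w^3 - 12*w + 16) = (w - 3)*(w - 2)*(w + 4)*(w^2 - 4*w + 4) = (w - 3)*(w - 2)^2*(w + 4)*(w - 2)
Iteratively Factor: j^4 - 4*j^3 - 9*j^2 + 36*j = (j + 3)*(j^3 - 7*j^2 + 12*j) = (j - 4)*(j + 3)*(j^2 - 3*j) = j*(j - 4)*(j + 3)*(j - 3)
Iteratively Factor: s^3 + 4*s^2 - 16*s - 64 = (s - 4)*(s^2 + 8*s + 16) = (s - 4)*(s + 4)*(s + 4)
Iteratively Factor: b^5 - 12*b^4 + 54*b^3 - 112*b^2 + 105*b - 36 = (b - 1)*(b^4 - 11*b^3 + 43*b^2 - 69*b + 36) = (b - 3)*(b - 1)*(b^3 - 8*b^2 + 19*b - 12) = (b - 4)*(b - 3)*(b - 1)*(b^2 - 4*b + 3) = (b - 4)*(b - 3)*(b - 1)^2*(b - 3)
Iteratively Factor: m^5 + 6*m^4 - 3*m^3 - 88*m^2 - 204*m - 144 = (m + 3)*(m^4 + 3*m^3 - 12*m^2 - 52*m - 48) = (m - 4)*(m + 3)*(m^3 + 7*m^2 + 16*m + 12) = (m - 4)*(m + 2)*(m + 3)*(m^2 + 5*m + 6) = (m - 4)*(m + 2)*(m + 3)^2*(m + 2)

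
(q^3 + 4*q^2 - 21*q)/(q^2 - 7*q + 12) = q*(q + 7)/(q - 4)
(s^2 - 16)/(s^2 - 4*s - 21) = (16 - s^2)/(-s^2 + 4*s + 21)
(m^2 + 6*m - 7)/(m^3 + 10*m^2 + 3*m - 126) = (m - 1)/(m^2 + 3*m - 18)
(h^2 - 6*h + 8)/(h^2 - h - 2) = (h - 4)/(h + 1)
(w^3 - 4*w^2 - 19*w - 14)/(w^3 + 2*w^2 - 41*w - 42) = (w^2 - 5*w - 14)/(w^2 + w - 42)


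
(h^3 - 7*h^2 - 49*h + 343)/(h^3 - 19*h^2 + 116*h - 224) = (h^2 - 49)/(h^2 - 12*h + 32)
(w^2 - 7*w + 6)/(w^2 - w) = (w - 6)/w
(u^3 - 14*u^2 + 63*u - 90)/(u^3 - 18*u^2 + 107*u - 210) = (u - 3)/(u - 7)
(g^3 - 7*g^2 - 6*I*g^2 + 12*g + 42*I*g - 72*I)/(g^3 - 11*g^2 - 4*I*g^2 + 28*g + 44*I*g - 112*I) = (g^2 - 3*g*(1 + 2*I) + 18*I)/(g^2 - g*(7 + 4*I) + 28*I)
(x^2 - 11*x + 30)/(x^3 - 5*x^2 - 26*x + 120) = (x - 5)/(x^2 + x - 20)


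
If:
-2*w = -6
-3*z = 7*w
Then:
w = 3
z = -7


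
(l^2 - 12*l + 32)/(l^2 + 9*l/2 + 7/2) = 2*(l^2 - 12*l + 32)/(2*l^2 + 9*l + 7)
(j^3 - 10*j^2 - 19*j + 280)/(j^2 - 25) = (j^2 - 15*j + 56)/(j - 5)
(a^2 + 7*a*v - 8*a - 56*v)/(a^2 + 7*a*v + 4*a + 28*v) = (a - 8)/(a + 4)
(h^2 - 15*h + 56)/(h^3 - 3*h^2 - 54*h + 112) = (h - 7)/(h^2 + 5*h - 14)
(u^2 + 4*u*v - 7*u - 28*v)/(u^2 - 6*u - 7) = (u + 4*v)/(u + 1)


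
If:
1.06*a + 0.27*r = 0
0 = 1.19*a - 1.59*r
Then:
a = 0.00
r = 0.00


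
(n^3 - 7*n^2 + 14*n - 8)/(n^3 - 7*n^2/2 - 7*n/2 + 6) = 2*(n - 2)/(2*n + 3)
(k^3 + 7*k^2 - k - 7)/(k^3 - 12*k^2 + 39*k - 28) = (k^2 + 8*k + 7)/(k^2 - 11*k + 28)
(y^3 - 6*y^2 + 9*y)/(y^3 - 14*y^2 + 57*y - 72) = y/(y - 8)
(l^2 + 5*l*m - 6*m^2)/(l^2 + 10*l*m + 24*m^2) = (l - m)/(l + 4*m)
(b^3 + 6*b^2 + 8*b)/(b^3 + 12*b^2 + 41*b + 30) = b*(b^2 + 6*b + 8)/(b^3 + 12*b^2 + 41*b + 30)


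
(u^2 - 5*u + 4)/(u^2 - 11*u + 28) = (u - 1)/(u - 7)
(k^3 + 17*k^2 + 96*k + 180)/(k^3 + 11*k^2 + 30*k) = (k + 6)/k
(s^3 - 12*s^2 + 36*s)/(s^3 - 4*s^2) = (s^2 - 12*s + 36)/(s*(s - 4))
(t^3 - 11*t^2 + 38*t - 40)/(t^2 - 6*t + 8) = t - 5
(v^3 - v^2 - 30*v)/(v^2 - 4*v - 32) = v*(-v^2 + v + 30)/(-v^2 + 4*v + 32)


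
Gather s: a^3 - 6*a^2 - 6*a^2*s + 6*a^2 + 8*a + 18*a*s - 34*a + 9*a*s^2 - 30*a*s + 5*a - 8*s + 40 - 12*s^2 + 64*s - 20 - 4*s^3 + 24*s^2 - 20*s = a^3 - 21*a - 4*s^3 + s^2*(9*a + 12) + s*(-6*a^2 - 12*a + 36) + 20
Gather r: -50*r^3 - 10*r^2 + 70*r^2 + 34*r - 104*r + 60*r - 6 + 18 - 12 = -50*r^3 + 60*r^2 - 10*r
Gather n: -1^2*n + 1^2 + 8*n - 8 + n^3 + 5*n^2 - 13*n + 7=n^3 + 5*n^2 - 6*n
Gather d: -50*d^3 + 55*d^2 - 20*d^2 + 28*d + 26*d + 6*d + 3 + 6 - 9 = -50*d^3 + 35*d^2 + 60*d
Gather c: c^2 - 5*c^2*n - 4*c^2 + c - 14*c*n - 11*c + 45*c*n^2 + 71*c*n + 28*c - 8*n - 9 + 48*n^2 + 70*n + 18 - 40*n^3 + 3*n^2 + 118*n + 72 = c^2*(-5*n - 3) + c*(45*n^2 + 57*n + 18) - 40*n^3 + 51*n^2 + 180*n + 81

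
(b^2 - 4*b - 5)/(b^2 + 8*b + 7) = (b - 5)/(b + 7)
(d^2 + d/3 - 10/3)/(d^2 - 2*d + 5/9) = 3*(d + 2)/(3*d - 1)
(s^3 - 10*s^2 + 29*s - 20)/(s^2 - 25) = (s^2 - 5*s + 4)/(s + 5)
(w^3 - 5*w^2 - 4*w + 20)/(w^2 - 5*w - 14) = (w^2 - 7*w + 10)/(w - 7)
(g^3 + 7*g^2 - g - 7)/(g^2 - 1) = g + 7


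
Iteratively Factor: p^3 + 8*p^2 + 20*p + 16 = (p + 2)*(p^2 + 6*p + 8) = (p + 2)^2*(p + 4)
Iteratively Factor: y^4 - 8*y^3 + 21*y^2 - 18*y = (y - 3)*(y^3 - 5*y^2 + 6*y) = (y - 3)*(y - 2)*(y^2 - 3*y) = (y - 3)^2*(y - 2)*(y)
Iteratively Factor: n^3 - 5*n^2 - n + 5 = (n + 1)*(n^2 - 6*n + 5) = (n - 5)*(n + 1)*(n - 1)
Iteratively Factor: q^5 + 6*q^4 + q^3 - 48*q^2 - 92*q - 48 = (q - 3)*(q^4 + 9*q^3 + 28*q^2 + 36*q + 16) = (q - 3)*(q + 2)*(q^3 + 7*q^2 + 14*q + 8) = (q - 3)*(q + 1)*(q + 2)*(q^2 + 6*q + 8) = (q - 3)*(q + 1)*(q + 2)*(q + 4)*(q + 2)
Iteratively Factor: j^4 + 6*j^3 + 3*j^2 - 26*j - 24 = (j + 4)*(j^3 + 2*j^2 - 5*j - 6) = (j - 2)*(j + 4)*(j^2 + 4*j + 3) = (j - 2)*(j + 3)*(j + 4)*(j + 1)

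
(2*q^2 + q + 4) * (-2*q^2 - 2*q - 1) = -4*q^4 - 6*q^3 - 12*q^2 - 9*q - 4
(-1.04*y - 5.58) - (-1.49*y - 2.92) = 0.45*y - 2.66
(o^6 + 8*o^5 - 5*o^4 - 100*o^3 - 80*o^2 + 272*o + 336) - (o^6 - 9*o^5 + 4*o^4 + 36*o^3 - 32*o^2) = 17*o^5 - 9*o^4 - 136*o^3 - 48*o^2 + 272*o + 336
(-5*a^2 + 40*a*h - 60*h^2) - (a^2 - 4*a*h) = -6*a^2 + 44*a*h - 60*h^2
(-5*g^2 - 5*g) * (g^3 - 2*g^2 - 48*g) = -5*g^5 + 5*g^4 + 250*g^3 + 240*g^2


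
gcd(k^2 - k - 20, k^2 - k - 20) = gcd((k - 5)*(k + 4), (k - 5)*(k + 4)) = k^2 - k - 20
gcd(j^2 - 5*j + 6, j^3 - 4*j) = j - 2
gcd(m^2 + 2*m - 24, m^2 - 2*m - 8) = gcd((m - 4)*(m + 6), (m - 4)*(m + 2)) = m - 4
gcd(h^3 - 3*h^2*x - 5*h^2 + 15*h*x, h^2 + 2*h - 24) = 1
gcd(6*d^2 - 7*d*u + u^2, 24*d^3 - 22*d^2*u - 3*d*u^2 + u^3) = 6*d^2 - 7*d*u + u^2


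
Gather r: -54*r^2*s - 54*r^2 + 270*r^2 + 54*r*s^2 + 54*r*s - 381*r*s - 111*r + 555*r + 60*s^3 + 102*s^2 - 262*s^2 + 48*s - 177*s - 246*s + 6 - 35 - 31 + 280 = r^2*(216 - 54*s) + r*(54*s^2 - 327*s + 444) + 60*s^3 - 160*s^2 - 375*s + 220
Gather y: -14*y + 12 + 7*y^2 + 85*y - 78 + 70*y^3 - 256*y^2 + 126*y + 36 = 70*y^3 - 249*y^2 + 197*y - 30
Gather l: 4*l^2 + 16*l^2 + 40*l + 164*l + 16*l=20*l^2 + 220*l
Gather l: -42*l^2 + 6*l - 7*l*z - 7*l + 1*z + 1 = -42*l^2 + l*(-7*z - 1) + z + 1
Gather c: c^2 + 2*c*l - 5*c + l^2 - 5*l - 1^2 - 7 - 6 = c^2 + c*(2*l - 5) + l^2 - 5*l - 14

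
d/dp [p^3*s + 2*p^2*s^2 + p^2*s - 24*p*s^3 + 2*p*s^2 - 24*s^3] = s*(3*p^2 + 4*p*s + 2*p - 24*s^2 + 2*s)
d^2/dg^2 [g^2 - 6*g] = 2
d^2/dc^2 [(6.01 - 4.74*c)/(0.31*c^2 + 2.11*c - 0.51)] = (-(0.62*c + 2.11)*(1.24*c + 4.22)*(4.74*c - 6.01) + (8.8164*c + 16.2766)*(0.31*c^2 + 2.11*c - 0.51))/(0.31*c^2 + 2.11*c - 0.51)^3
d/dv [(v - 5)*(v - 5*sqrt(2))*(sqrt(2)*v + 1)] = 3*sqrt(2)*v^2 - 18*v - 10*sqrt(2)*v - 5*sqrt(2) + 45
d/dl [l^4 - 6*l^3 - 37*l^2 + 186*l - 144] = 4*l^3 - 18*l^2 - 74*l + 186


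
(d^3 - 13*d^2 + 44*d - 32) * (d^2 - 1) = d^5 - 13*d^4 + 43*d^3 - 19*d^2 - 44*d + 32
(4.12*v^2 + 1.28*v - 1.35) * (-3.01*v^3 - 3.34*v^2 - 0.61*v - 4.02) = -12.4012*v^5 - 17.6136*v^4 - 2.7249*v^3 - 12.8342*v^2 - 4.3221*v + 5.427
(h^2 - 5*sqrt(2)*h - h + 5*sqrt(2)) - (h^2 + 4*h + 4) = -5*sqrt(2)*h - 5*h - 4 + 5*sqrt(2)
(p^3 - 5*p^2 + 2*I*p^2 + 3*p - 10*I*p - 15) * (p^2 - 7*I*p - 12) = p^5 - 5*p^4 - 5*I*p^4 + 5*p^3 + 25*I*p^3 - 25*p^2 - 45*I*p^2 - 36*p + 225*I*p + 180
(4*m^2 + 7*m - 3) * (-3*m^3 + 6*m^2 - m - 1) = -12*m^5 + 3*m^4 + 47*m^3 - 29*m^2 - 4*m + 3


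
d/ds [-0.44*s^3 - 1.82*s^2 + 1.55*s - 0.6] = -1.32*s^2 - 3.64*s + 1.55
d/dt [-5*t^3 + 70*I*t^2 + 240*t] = -15*t^2 + 140*I*t + 240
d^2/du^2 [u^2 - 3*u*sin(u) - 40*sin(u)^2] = 3*u*sin(u) + 160*sin(u)^2 - 6*cos(u) - 78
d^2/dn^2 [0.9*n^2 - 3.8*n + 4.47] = 1.80000000000000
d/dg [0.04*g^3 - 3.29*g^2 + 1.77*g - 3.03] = 0.12*g^2 - 6.58*g + 1.77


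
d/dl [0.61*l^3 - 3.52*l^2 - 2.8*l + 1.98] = 1.83*l^2 - 7.04*l - 2.8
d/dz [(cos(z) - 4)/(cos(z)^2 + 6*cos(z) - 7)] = (cos(z)^2 - 8*cos(z) - 17)*sin(z)/(cos(z)^2 + 6*cos(z) - 7)^2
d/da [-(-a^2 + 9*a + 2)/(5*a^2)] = (9*a + 4)/(5*a^3)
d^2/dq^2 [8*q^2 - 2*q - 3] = 16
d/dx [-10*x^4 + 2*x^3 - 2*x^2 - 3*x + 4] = -40*x^3 + 6*x^2 - 4*x - 3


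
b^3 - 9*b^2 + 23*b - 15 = (b - 5)*(b - 3)*(b - 1)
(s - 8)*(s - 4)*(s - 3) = s^3 - 15*s^2 + 68*s - 96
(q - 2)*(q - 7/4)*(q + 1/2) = q^3 - 13*q^2/4 + 13*q/8 + 7/4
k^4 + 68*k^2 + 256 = (k - 8*I)*(k - 2*I)*(k + 2*I)*(k + 8*I)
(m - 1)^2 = m^2 - 2*m + 1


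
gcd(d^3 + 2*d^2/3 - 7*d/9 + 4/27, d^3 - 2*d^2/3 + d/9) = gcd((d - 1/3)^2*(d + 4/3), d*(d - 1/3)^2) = d^2 - 2*d/3 + 1/9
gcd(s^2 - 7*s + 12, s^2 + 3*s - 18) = s - 3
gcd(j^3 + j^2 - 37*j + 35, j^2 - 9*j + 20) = j - 5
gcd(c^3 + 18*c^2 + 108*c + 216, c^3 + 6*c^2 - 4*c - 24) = c + 6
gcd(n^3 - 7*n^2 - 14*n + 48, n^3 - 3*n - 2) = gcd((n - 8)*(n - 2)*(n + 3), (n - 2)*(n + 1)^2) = n - 2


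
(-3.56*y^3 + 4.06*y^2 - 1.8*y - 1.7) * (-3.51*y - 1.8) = 12.4956*y^4 - 7.8426*y^3 - 0.99*y^2 + 9.207*y + 3.06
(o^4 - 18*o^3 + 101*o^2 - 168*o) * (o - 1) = o^5 - 19*o^4 + 119*o^3 - 269*o^2 + 168*o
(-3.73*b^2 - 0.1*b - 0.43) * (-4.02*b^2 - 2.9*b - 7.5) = 14.9946*b^4 + 11.219*b^3 + 29.9936*b^2 + 1.997*b + 3.225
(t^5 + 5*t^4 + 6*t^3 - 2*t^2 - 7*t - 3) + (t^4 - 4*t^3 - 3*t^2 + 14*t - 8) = t^5 + 6*t^4 + 2*t^3 - 5*t^2 + 7*t - 11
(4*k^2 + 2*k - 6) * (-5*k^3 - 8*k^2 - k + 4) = -20*k^5 - 42*k^4 + 10*k^3 + 62*k^2 + 14*k - 24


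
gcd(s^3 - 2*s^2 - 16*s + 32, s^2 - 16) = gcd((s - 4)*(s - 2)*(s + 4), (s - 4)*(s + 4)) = s^2 - 16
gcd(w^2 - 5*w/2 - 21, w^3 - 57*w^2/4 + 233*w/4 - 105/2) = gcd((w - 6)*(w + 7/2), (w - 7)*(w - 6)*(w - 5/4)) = w - 6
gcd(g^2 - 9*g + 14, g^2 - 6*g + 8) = g - 2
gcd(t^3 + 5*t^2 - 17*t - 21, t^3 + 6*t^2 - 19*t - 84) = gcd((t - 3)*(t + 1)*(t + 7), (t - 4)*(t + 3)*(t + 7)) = t + 7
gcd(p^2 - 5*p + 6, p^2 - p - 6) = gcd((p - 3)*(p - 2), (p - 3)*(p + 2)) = p - 3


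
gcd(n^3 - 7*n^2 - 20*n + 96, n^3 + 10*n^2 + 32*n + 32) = n + 4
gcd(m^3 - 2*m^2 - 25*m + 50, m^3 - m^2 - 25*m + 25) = m^2 - 25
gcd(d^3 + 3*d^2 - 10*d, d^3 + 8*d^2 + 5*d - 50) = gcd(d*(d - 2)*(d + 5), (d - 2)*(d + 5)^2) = d^2 + 3*d - 10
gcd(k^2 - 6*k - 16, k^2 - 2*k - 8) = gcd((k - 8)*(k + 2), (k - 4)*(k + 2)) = k + 2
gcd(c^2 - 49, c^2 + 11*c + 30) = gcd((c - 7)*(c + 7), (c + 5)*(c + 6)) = 1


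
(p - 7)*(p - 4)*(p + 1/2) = p^3 - 21*p^2/2 + 45*p/2 + 14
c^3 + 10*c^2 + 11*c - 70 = (c - 2)*(c + 5)*(c + 7)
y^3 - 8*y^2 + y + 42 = (y - 7)*(y - 3)*(y + 2)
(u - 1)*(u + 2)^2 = u^3 + 3*u^2 - 4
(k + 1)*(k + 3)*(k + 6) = k^3 + 10*k^2 + 27*k + 18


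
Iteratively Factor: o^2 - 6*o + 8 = (o - 4)*(o - 2)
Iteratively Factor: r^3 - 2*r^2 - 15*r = (r - 5)*(r^2 + 3*r) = r*(r - 5)*(r + 3)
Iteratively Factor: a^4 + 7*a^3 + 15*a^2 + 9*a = (a + 1)*(a^3 + 6*a^2 + 9*a) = a*(a + 1)*(a^2 + 6*a + 9) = a*(a + 1)*(a + 3)*(a + 3)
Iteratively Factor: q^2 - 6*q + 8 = (q - 4)*(q - 2)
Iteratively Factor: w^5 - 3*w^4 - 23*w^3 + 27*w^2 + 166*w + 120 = (w - 4)*(w^4 + w^3 - 19*w^2 - 49*w - 30) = (w - 4)*(w + 2)*(w^3 - w^2 - 17*w - 15) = (w - 5)*(w - 4)*(w + 2)*(w^2 + 4*w + 3) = (w - 5)*(w - 4)*(w + 1)*(w + 2)*(w + 3)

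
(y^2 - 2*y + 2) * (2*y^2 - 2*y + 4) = 2*y^4 - 6*y^3 + 12*y^2 - 12*y + 8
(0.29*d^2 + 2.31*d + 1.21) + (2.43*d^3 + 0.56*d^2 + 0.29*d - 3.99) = 2.43*d^3 + 0.85*d^2 + 2.6*d - 2.78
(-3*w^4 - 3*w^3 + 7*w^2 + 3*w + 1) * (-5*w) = 15*w^5 + 15*w^4 - 35*w^3 - 15*w^2 - 5*w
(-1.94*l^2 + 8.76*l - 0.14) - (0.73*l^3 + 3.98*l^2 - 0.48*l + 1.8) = -0.73*l^3 - 5.92*l^2 + 9.24*l - 1.94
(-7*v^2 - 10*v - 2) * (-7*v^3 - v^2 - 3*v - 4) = 49*v^5 + 77*v^4 + 45*v^3 + 60*v^2 + 46*v + 8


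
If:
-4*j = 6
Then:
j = -3/2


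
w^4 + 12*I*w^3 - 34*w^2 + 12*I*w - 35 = (w - I)*(w + I)*(w + 5*I)*(w + 7*I)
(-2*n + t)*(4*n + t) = -8*n^2 + 2*n*t + t^2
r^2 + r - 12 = (r - 3)*(r + 4)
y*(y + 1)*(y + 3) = y^3 + 4*y^2 + 3*y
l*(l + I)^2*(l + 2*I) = l^4 + 4*I*l^3 - 5*l^2 - 2*I*l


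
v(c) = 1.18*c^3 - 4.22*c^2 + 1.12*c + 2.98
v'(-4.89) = 127.04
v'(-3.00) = 58.30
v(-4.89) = -241.38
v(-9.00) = -1209.14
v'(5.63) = 65.81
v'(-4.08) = 94.48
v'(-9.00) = 363.82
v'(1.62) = -3.26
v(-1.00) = -3.54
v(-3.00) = -70.22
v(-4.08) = -151.98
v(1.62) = -1.26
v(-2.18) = -31.74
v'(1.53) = -3.51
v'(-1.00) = 13.10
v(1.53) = -0.96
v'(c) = 3.54*c^2 - 8.44*c + 1.12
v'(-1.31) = 18.25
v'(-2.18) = 36.34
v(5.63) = 86.10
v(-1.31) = -8.38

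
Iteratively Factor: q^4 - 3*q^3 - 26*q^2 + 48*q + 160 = (q + 4)*(q^3 - 7*q^2 + 2*q + 40) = (q - 5)*(q + 4)*(q^2 - 2*q - 8) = (q - 5)*(q - 4)*(q + 4)*(q + 2)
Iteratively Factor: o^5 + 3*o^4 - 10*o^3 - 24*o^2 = (o + 2)*(o^4 + o^3 - 12*o^2) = (o - 3)*(o + 2)*(o^3 + 4*o^2) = (o - 3)*(o + 2)*(o + 4)*(o^2) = o*(o - 3)*(o + 2)*(o + 4)*(o)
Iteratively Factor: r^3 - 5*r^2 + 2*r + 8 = (r + 1)*(r^2 - 6*r + 8) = (r - 4)*(r + 1)*(r - 2)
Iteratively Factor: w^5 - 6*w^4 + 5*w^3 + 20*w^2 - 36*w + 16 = (w + 2)*(w^4 - 8*w^3 + 21*w^2 - 22*w + 8) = (w - 1)*(w + 2)*(w^3 - 7*w^2 + 14*w - 8) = (w - 2)*(w - 1)*(w + 2)*(w^2 - 5*w + 4) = (w - 2)*(w - 1)^2*(w + 2)*(w - 4)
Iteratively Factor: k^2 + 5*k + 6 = (k + 2)*(k + 3)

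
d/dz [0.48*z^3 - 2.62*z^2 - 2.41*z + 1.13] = 1.44*z^2 - 5.24*z - 2.41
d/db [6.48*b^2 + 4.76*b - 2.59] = 12.96*b + 4.76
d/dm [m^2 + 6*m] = 2*m + 6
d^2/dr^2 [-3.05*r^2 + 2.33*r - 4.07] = -6.10000000000000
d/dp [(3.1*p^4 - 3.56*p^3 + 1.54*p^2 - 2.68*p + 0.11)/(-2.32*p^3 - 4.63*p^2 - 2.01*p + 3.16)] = (-7.192*p^6 - 28.706*p^5 + 1.36259999999999*p^4 + 41.06*p^3 - 48.487*p^2 + 10.7514*p - 8.2477)/(5.3824*p^6 + 21.4832*p^5 + 30.7633*p^4 + 3.9502*p^3 - 25.2215*p^2 - 12.7032*p + 9.9856)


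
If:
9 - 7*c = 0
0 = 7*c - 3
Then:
No Solution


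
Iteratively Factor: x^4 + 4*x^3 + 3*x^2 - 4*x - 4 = (x - 1)*(x^3 + 5*x^2 + 8*x + 4) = (x - 1)*(x + 2)*(x^2 + 3*x + 2) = (x - 1)*(x + 2)^2*(x + 1)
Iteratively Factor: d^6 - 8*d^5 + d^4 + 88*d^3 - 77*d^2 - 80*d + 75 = (d - 1)*(d^5 - 7*d^4 - 6*d^3 + 82*d^2 + 5*d - 75) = (d - 1)*(d + 1)*(d^4 - 8*d^3 + 2*d^2 + 80*d - 75) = (d - 5)*(d - 1)*(d + 1)*(d^3 - 3*d^2 - 13*d + 15) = (d - 5)*(d - 1)^2*(d + 1)*(d^2 - 2*d - 15) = (d - 5)*(d - 1)^2*(d + 1)*(d + 3)*(d - 5)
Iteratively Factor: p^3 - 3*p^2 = (p)*(p^2 - 3*p) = p^2*(p - 3)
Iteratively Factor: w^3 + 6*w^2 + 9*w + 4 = (w + 1)*(w^2 + 5*w + 4) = (w + 1)*(w + 4)*(w + 1)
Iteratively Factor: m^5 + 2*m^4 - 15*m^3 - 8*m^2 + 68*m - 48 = (m - 2)*(m^4 + 4*m^3 - 7*m^2 - 22*m + 24) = (m - 2)*(m - 1)*(m^3 + 5*m^2 - 2*m - 24) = (m - 2)^2*(m - 1)*(m^2 + 7*m + 12) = (m - 2)^2*(m - 1)*(m + 4)*(m + 3)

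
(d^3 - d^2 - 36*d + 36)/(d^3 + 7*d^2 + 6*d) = (d^2 - 7*d + 6)/(d*(d + 1))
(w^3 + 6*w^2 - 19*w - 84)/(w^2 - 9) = (w^2 + 3*w - 28)/(w - 3)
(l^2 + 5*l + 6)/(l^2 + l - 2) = (l + 3)/(l - 1)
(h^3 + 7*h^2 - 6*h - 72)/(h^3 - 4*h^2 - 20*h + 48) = (h^2 + 3*h - 18)/(h^2 - 8*h + 12)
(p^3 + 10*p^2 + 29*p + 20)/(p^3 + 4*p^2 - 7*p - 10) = (p + 4)/(p - 2)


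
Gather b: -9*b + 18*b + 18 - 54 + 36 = 9*b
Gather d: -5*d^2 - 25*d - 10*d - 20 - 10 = -5*d^2 - 35*d - 30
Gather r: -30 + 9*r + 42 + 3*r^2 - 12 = 3*r^2 + 9*r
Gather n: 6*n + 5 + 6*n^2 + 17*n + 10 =6*n^2 + 23*n + 15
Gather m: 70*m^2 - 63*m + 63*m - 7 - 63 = 70*m^2 - 70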